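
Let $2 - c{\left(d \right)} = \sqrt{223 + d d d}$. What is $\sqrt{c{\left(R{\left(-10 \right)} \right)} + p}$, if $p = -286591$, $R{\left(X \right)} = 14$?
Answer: $\sqrt{-286589 - \sqrt{2967}} \approx 535.39 i$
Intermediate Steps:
$c{\left(d \right)} = 2 - \sqrt{223 + d^{3}}$ ($c{\left(d \right)} = 2 - \sqrt{223 + d d d} = 2 - \sqrt{223 + d^{2} d} = 2 - \sqrt{223 + d^{3}}$)
$\sqrt{c{\left(R{\left(-10 \right)} \right)} + p} = \sqrt{\left(2 - \sqrt{223 + 14^{3}}\right) - 286591} = \sqrt{\left(2 - \sqrt{223 + 2744}\right) - 286591} = \sqrt{\left(2 - \sqrt{2967}\right) - 286591} = \sqrt{-286589 - \sqrt{2967}}$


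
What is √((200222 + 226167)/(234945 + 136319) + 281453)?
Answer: √606168493082781/46408 ≈ 530.52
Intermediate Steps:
√((200222 + 226167)/(234945 + 136319) + 281453) = √(426389/371264 + 281453) = √(104493792981/371264) = √606168493082781/46408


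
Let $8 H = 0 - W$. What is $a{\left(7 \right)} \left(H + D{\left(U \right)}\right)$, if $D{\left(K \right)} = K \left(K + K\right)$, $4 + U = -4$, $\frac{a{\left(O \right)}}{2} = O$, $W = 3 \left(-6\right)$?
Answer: $\frac{3647}{2} \approx 1823.5$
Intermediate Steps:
$W = -18$
$a{\left(O \right)} = 2 O$
$U = -8$ ($U = -4 - 4 = -8$)
$D{\left(K \right)} = 2 K^{2}$ ($D{\left(K \right)} = K 2 K = 2 K^{2}$)
$H = \frac{9}{4}$ ($H = \frac{0 - -18}{8} = \frac{0 + 18}{8} = \frac{1}{8} \cdot 18 = \frac{9}{4} \approx 2.25$)
$a{\left(7 \right)} \left(H + D{\left(U \right)}\right) = 2 \cdot 7 \left(\frac{9}{4} + 2 \left(-8\right)^{2}\right) = 14 \left(\frac{9}{4} + 2 \cdot 64\right) = 14 \left(\frac{9}{4} + 128\right) = 14 \cdot \frac{521}{4} = \frac{3647}{2}$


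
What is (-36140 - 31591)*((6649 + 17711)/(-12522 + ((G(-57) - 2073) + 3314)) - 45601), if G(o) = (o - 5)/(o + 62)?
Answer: 174412300993377/56467 ≈ 3.0887e+9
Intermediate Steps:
G(o) = (-5 + o)/(62 + o)
(-36140 - 31591)*((6649 + 17711)/(-12522 + ((G(-57) - 2073) + 3314)) - 45601) = (-36140 - 31591)*((6649 + 17711)/(-12522 + (((-5 - 57)/(62 - 57) - 2073) + 3314)) - 45601) = -67731*(24360/(-12522 + ((-62/5 - 2073) + 3314)) - 45601) = -67731*(24360/(-12522 + (-10427/5 + 3314)) - 45601) = -67731*(24360/(-12522 + 6143/5) - 45601) = -67731*(24360/(-56467/5) - 45601) = -67731*(24360*(-5/56467) - 45601) = -67731*(-121800/56467 - 45601) = -67731*(-2575073467/56467) = 174412300993377/56467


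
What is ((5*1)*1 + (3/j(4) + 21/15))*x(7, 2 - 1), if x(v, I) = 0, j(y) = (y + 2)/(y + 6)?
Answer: 0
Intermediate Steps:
j(y) = (2 + y)/(6 + y)
((5*1)*1 + (3/j(4) + 21/15))*x(7, 2 - 1) = ((5*1)*1 + (3/(((2 + 4)/(6 + 4))) + 21/15))*0 = (5*1 + (3/((6/10)) + 21*(1/15)))*0 = (5 + (3/(((1/10)*6)) + 7/5))*0 = (5 + (3/(3/5) + 7/5))*0 = (5 + (3*(5/3) + 7/5))*0 = (5 + (5 + 7/5))*0 = (5 + 32/5)*0 = (57/5)*0 = 0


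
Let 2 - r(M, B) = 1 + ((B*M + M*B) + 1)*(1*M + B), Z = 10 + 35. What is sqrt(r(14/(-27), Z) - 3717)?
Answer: I*sqrt(136459)/9 ≈ 41.045*I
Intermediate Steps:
Z = 45
r(M, B) = 1 - (1 + 2*B*M)*(B + M) (r(M, B) = 2 - (1 + ((B*M + M*B) + 1)*(1*M + B)) = 2 - (1 + ((B*M + B*M) + 1)*(M + B)) = 2 - (1 + (2*B*M + 1)*(B + M)) = 2 - (1 + (1 + 2*B*M)*(B + M)) = 2 + (-1 - (1 + 2*B*M)*(B + M)) = 1 - (1 + 2*B*M)*(B + M))
sqrt(r(14/(-27), Z) - 3717) = sqrt((1 - 1*45 - 14/(-27) - 2*45*(14/(-27))**2 - 2*14/(-27)*45**2) - 3717) = sqrt((1 - 45 - 14*(-1)/27 - 2*45*(14*(-1/27))**2 - 2*14*(-1/27)*2025) - 3717) = sqrt((1 - 45 - 1*(-14/27) - 2*45*(-14/27)**2 - 2*(-14/27)*2025) - 3717) = sqrt((1 - 45 + 14/27 - 2*45*196/729 + 2100) - 3717) = sqrt((1 - 45 + 14/27 - 1960/81 + 2100) - 3717) = sqrt(164618/81 - 3717) = sqrt(-136459/81) = I*sqrt(136459)/9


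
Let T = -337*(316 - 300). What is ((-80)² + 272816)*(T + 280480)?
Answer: 76808971008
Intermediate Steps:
T = -5392 (T = -337*16 = -5392)
((-80)² + 272816)*(T + 280480) = ((-80)² + 272816)*(-5392 + 280480) = (6400 + 272816)*275088 = 279216*275088 = 76808971008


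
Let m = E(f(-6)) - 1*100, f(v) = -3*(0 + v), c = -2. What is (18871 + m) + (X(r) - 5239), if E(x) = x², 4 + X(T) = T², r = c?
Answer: 13856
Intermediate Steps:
r = -2
X(T) = -4 + T²
f(v) = -3*v
m = 224 (m = (-3*(-6))² - 1*100 = 18² - 100 = 324 - 100 = 224)
(18871 + m) + (X(r) - 5239) = (18871 + 224) + ((-4 + (-2)²) - 5239) = 19095 + ((-4 + 4) - 5239) = 19095 + (0 - 5239) = 19095 - 5239 = 13856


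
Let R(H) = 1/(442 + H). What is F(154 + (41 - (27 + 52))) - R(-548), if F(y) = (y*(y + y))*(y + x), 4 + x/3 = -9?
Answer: 219655745/106 ≈ 2.0722e+6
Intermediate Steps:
x = -39 (x = -12 + 3*(-9) = -12 - 27 = -39)
F(y) = 2*y²*(-39 + y) (F(y) = (y*(y + y))*(y - 39) = (y*(2*y))*(-39 + y) = (2*y²)*(-39 + y) = 2*y²*(-39 + y))
F(154 + (41 - (27 + 52))) - R(-548) = 2*(154 + (41 - (27 + 52)))²*(-39 + (154 + (41 - (27 + 52)))) - 1/(442 - 548) = 2*(154 + (41 - 1*79))²*(-39 + (154 + (41 - 1*79))) - 1/(-106) = 2*(154 + (41 - 79))²*(-39 + (154 + (41 - 79))) - 1*(-1/106) = 2*(154 - 38)²*(-39 + (154 - 38)) + 1/106 = 2*116²*(-39 + 116) + 1/106 = 2*13456*77 + 1/106 = 2072224 + 1/106 = 219655745/106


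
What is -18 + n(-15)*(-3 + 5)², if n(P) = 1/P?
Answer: -274/15 ≈ -18.267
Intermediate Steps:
-18 + n(-15)*(-3 + 5)² = -18 + (-3 + 5)²/(-15) = -18 - 1/15*2² = -18 - 1/15*4 = -18 - 4/15 = -274/15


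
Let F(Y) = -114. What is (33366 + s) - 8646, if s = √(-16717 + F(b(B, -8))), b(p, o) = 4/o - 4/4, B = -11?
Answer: 24720 + I*√16831 ≈ 24720.0 + 129.73*I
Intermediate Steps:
b(p, o) = -1 + 4/o (b(p, o) = 4/o - 4*¼ = 4/o - 1 = -1 + 4/o)
s = I*√16831 (s = √(-16717 - 114) = √(-16831) = I*√16831 ≈ 129.73*I)
(33366 + s) - 8646 = (33366 + I*√16831) - 8646 = 24720 + I*√16831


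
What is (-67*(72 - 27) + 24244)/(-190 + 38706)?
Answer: 21229/38516 ≈ 0.55117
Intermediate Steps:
(-67*(72 - 27) + 24244)/(-190 + 38706) = (-67*45 + 24244)/38516 = (-3015 + 24244)*(1/38516) = 21229*(1/38516) = 21229/38516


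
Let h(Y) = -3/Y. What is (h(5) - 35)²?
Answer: 31684/25 ≈ 1267.4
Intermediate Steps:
(h(5) - 35)² = (-3/5 - 35)² = (-3*⅕ - 35)² = (-⅗ - 35)² = (-178/5)² = 31684/25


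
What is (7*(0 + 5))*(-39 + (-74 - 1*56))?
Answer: -5915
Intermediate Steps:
(7*(0 + 5))*(-39 + (-74 - 1*56)) = (7*5)*(-39 + (-74 - 56)) = 35*(-39 - 130) = 35*(-169) = -5915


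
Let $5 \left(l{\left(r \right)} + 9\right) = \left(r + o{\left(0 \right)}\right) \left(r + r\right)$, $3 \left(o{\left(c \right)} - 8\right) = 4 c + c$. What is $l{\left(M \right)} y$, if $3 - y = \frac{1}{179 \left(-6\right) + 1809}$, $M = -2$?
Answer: $- \frac{50692}{1225} \approx -41.381$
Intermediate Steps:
$o{\left(c \right)} = 8 + \frac{5 c}{3}$ ($o{\left(c \right)} = 8 + \frac{4 c + c}{3} = 8 + \frac{5 c}{3}$)
$l{\left(r \right)} = -9 + \frac{2 r \left(8 + r\right)}{5}$ ($l{\left(r \right)} = -9 + \frac{\left(r + \left(8 + \frac{5}{3} \cdot 0\right)\right) \left(r + r\right)}{5} = -9 + \frac{\left(r + \left(8 + 0\right)\right) 2 r}{5} = -9 + \frac{\left(r + 8\right) 2 r}{5} = -9 + \frac{\left(8 + r\right) 2 r}{5} = -9 + \frac{2 r \left(8 + r\right)}{5}$)
$y = \frac{2204}{735}$ ($y = 3 - \frac{1}{179 \left(-6\right) + 1809} = 3 - \frac{1}{-1074 + 1809} = 3 - \frac{1}{735} = \frac{2204}{735} \approx 2.9986$)
$l{\left(M \right)} y = \left(-9 + \frac{2 \left(-2\right)^{2}}{5} + \frac{16}{5} \left(-2\right)\right) \frac{2204}{735} = \left(-9 + \frac{2}{5} \cdot 4 - \frac{32}{5}\right) \frac{2204}{735} = \left(-9 + \frac{8}{5} - \frac{32}{5}\right) \frac{2204}{735} = \left(- \frac{69}{5}\right) \frac{2204}{735} = - \frac{50692}{1225}$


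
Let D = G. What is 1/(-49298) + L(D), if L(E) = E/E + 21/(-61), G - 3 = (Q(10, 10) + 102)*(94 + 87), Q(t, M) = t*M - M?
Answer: 1971859/3007178 ≈ 0.65572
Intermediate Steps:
Q(t, M) = -M + M*t (Q(t, M) = M*t - M = -M + M*t)
G = 34755 (G = 3 + (10*(-1 + 10) + 102)*(94 + 87) = 3 + (10*9 + 102)*181 = 3 + (90 + 102)*181 = 3 + 192*181 = 3 + 34752 = 34755)
D = 34755
L(E) = 40/61 (L(E) = 1 + 21*(-1/61) = 1 - 21/61 = 40/61)
1/(-49298) + L(D) = 1/(-49298) + 40/61 = -1/49298 + 40/61 = 1971859/3007178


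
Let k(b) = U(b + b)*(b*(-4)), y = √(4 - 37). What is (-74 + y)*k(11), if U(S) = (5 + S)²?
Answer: 2373624 - 32076*I*√33 ≈ 2.3736e+6 - 1.8426e+5*I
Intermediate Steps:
y = I*√33 (y = √(-33) = I*√33 ≈ 5.7446*I)
k(b) = -4*b*(5 + 2*b)² (k(b) = (5 + (b + b))²*(b*(-4)) = (5 + 2*b)²*(-4*b) = -4*b*(5 + 2*b)²)
(-74 + y)*k(11) = (-74 + I*√33)*(-4*11*(5 + 2*11)²) = (-74 + I*√33)*(-4*11*(5 + 22)²) = (-74 + I*√33)*(-4*11*27²) = (-74 + I*√33)*(-4*11*729) = (-74 + I*√33)*(-32076) = 2373624 - 32076*I*√33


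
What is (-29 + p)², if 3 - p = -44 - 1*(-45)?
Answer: 729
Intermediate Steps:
p = 2 (p = 3 - (-44 - 1*(-45)) = 3 - (-44 + 45) = 3 - 1*1 = 3 - 1 = 2)
(-29 + p)² = (-29 + 2)² = (-27)² = 729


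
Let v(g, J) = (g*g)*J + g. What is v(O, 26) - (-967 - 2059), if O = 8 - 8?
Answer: 3026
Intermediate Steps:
O = 0
v(g, J) = g + J*g² (v(g, J) = g²*J + g = J*g² + g = g + J*g²)
v(O, 26) - (-967 - 2059) = 0*(1 + 26*0) - (-967 - 2059) = 0*(1 + 0) - 1*(-3026) = 0*1 + 3026 = 0 + 3026 = 3026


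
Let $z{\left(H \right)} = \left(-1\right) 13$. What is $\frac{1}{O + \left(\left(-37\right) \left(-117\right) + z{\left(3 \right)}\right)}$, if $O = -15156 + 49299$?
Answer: $\frac{1}{38459} \approx 2.6002 \cdot 10^{-5}$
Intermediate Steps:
$z{\left(H \right)} = -13$
$O = 34143$
$\frac{1}{O + \left(\left(-37\right) \left(-117\right) + z{\left(3 \right)}\right)} = \frac{1}{34143 - -4316} = \frac{1}{34143 + \left(4329 - 13\right)} = \frac{1}{34143 + 4316} = \frac{1}{38459}$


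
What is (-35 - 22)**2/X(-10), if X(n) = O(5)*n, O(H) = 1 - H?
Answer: 3249/40 ≈ 81.225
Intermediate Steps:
X(n) = -4*n (X(n) = (1 - 1*5)*n = (1 - 5)*n = -4*n)
(-35 - 22)**2/X(-10) = (-35 - 22)**2/((-4*(-10))) = (-57)**2/40 = 3249*(1/40) = 3249/40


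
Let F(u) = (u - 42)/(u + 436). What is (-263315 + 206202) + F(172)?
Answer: -17362287/304 ≈ -57113.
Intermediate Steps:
F(u) = (-42 + u)/(436 + u)
(-263315 + 206202) + F(172) = (-263315 + 206202) + (-42 + 172)/(436 + 172) = -57113 + 130/608 = -57113 + (1/608)*130 = -57113 + 65/304 = -17362287/304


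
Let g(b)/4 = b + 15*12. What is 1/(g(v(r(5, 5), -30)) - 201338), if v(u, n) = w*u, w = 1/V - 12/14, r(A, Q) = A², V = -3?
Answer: -21/4215478 ≈ -4.9816e-6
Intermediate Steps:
w = -25/21 (w = 1/(-3) - 12/14 = 1*(-⅓) - 12*1/14 = -⅓ - 6/7 = -25/21 ≈ -1.1905)
v(u, n) = -25*u/21
g(b) = 720 + 4*b (g(b) = 4*(b + 15*12) = 4*(b + 180) = 4*(180 + b) = 720 + 4*b)
1/(g(v(r(5, 5), -30)) - 201338) = 1/((720 + 4*(-25/21*5²)) - 201338) = 1/((720 + 4*(-25/21*25)) - 201338) = 1/((720 + 4*(-625/21)) - 201338) = 1/((720 - 2500/21) - 201338) = 1/(12620/21 - 201338) = 1/(-4215478/21) = -21/4215478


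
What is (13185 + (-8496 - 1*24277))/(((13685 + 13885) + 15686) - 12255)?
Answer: -19588/31001 ≈ -0.63185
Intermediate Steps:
(13185 + (-8496 - 1*24277))/(((13685 + 13885) + 15686) - 12255) = (13185 + (-8496 - 24277))/((27570 + 15686) - 12255) = (13185 - 32773)/(43256 - 12255) = -19588/31001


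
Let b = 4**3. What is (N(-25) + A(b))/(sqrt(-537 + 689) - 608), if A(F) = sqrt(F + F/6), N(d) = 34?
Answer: -8/143 - 16*sqrt(42)/7293 - 2*sqrt(399)/138567 - sqrt(38)/5434 ≈ -0.071585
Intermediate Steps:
b = 64
A(F) = sqrt(42)*sqrt(F)/6 (A(F) = sqrt(F + F*(1/6)) = sqrt(F + F/6) = sqrt(7*F/6) = sqrt(42)*sqrt(F)/6)
(N(-25) + A(b))/(sqrt(-537 + 689) - 608) = (34 + sqrt(42)*sqrt(64)/6)/(sqrt(-537 + 689) - 608) = (34 + (1/6)*sqrt(42)*8)/(sqrt(152) - 608) = (34 + 4*sqrt(42)/3)/(2*sqrt(38) - 608) = (34 + 4*sqrt(42)/3)/(-608 + 2*sqrt(38))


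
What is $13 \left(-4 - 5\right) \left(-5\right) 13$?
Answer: $7605$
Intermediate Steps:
$13 \left(-4 - 5\right) \left(-5\right) 13 = 13 \left(\left(-9\right) \left(-5\right)\right) 13 = 13 \cdot 45 \cdot 13 = 585 \cdot 13 = 7605$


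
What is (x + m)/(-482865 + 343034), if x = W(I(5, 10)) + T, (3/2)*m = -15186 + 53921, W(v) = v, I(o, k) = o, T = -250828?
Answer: 674999/419493 ≈ 1.6091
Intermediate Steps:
m = 77470/3 (m = 2*(-15186 + 53921)/3 = (⅔)*38735 = 77470/3 ≈ 25823.)
x = -250823 (x = 5 - 250828 = -250823)
(x + m)/(-482865 + 343034) = (-250823 + 77470/3)/(-482865 + 343034) = -674999/3/(-139831) = -674999/3*(-1/139831) = 674999/419493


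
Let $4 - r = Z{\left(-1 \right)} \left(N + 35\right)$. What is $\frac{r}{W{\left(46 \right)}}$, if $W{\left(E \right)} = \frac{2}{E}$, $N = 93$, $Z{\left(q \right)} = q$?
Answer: $3036$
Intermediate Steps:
$r = 132$ ($r = 4 - - (93 + 35) = 4 - \left(-1\right) 128 = 4 - -128 = 4 + 128 = 132$)
$\frac{r}{W{\left(46 \right)}} = \frac{132}{2 \cdot \frac{1}{46}} = 132 \frac{1}{\frac{1}{23}} = 132 \cdot 23 = 3036$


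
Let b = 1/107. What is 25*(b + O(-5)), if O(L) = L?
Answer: -13350/107 ≈ -124.77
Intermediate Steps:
b = 1/107 ≈ 0.0093458
25*(b + O(-5)) = 25*(1/107 - 5) = 25*(-534/107) = -13350/107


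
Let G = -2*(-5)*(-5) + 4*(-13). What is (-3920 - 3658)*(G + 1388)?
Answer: -9745308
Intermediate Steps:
G = -102 (G = 10*(-5) - 52 = -50 - 52 = -102)
(-3920 - 3658)*(G + 1388) = (-3920 - 3658)*(-102 + 1388) = -7578*1286 = -9745308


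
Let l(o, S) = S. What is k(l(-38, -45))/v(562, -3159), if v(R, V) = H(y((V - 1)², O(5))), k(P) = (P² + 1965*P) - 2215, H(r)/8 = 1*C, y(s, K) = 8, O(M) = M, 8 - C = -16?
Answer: -88615/192 ≈ -461.54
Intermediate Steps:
C = 24 (C = 8 - 1*(-16) = 8 + 16 = 24)
H(r) = 192 (H(r) = 8*(1*24) = 8*24 = 192)
k(P) = -2215 + P² + 1965*P
v(R, V) = 192
k(l(-38, -45))/v(562, -3159) = (-2215 + (-45)² + 1965*(-45))/192 = (-2215 + 2025 - 88425)*(1/192) = -88615*1/192 = -88615/192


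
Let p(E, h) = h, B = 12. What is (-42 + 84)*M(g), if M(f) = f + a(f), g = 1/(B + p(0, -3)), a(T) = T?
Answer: 28/3 ≈ 9.3333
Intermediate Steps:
g = 1/9 (g = 1/(12 - 3) = 1/9 ≈ 0.11111)
M(f) = 2*f (M(f) = f + f = 2*f)
(-42 + 84)*M(g) = (-42 + 84)*(2*(1/9)) = 42*(2/9) = 28/3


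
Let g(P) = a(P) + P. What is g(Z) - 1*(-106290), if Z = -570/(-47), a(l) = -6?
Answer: 4995918/47 ≈ 1.0630e+5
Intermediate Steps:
Z = 570/47 (Z = -570*(-1/47) = 570/47 ≈ 12.128)
g(P) = -6 + P
g(Z) - 1*(-106290) = (-6 + 570/47) - 1*(-106290) = 288/47 + 106290 = 4995918/47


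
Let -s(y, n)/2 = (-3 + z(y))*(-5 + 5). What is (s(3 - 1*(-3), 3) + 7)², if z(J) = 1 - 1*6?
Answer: 49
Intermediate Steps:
z(J) = -5 (z(J) = 1 - 6 = -5)
s(y, n) = 0 (s(y, n) = -2*(-3 - 5)*(-5 + 5) = -(-16)*0 = -2*0 = 0)
(s(3 - 1*(-3), 3) + 7)² = (0 + 7)² = 7² = 49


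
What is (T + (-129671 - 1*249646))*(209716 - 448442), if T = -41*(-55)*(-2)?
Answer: 91629484402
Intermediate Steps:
T = -4510 (T = 2255*(-2) = -4510)
(T + (-129671 - 1*249646))*(209716 - 448442) = (-4510 + (-129671 - 1*249646))*(209716 - 448442) = (-4510 + (-129671 - 249646))*(-238726) = (-4510 - 379317)*(-238726) = -383827*(-238726) = 91629484402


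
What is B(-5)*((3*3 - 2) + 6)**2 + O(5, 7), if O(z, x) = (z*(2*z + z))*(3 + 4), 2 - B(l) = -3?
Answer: 1370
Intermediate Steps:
B(l) = 5 (B(l) = 2 - 1*(-3) = 2 + 3 = 5)
O(z, x) = 21*z**2 (O(z, x) = (z*(3*z))*7 = (3*z**2)*7 = 21*z**2)
B(-5)*((3*3 - 2) + 6)**2 + O(5, 7) = 5*((3*3 - 2) + 6)**2 + 21*5**2 = 5*((9 - 2) + 6)**2 + 21*25 = 5*(7 + 6)**2 + 525 = 5*13**2 + 525 = 5*169 + 525 = 845 + 525 = 1370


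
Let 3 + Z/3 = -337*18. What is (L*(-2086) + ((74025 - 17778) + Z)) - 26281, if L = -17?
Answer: 47221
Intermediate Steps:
Z = -18207 (Z = -9 + 3*(-337*18) = -9 + 3*(-6066) = -9 - 18198 = -18207)
(L*(-2086) + ((74025 - 17778) + Z)) - 26281 = (-17*(-2086) + ((74025 - 17778) - 18207)) - 26281 = (35462 + (56247 - 18207)) - 26281 = (35462 + 38040) - 26281 = 73502 - 26281 = 47221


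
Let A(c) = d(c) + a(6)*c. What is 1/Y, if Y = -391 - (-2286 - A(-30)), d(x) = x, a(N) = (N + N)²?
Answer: -1/2455 ≈ -0.00040733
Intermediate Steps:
a(N) = 4*N² (a(N) = (2*N)² = 4*N²)
A(c) = 145*c (A(c) = c + (4*6²)*c = c + (4*36)*c = c + 144*c = 145*c)
Y = -2455 (Y = -391 - (-2286 - 145*(-30)) = -391 - (-2286 - 1*(-4350)) = -391 - (-2286 + 4350) = -391 - 1*2064 = -391 - 2064 = -2455)
1/Y = 1/(-2455) = -1/2455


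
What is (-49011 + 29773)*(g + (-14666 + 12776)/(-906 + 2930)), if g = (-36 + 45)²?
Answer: -779398713/506 ≈ -1.5403e+6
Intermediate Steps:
g = 81 (g = 9² = 81)
(-49011 + 29773)*(g + (-14666 + 12776)/(-906 + 2930)) = (-49011 + 29773)*(81 + (-14666 + 12776)/(-906 + 2930)) = -19238*(81 - 1890/2024) = -19238*(81 - 1890*1/2024) = -19238*(81 - 945/1012) = -19238*81027/1012 = -779398713/506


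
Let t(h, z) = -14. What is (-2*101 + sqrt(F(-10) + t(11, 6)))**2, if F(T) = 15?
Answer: 40401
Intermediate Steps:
(-2*101 + sqrt(F(-10) + t(11, 6)))**2 = (-2*101 + sqrt(15 - 14))**2 = (-202 + sqrt(1))**2 = (-202 + 1)**2 = (-201)**2 = 40401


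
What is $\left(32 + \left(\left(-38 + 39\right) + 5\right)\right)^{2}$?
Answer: $1444$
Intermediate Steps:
$\left(32 + \left(\left(-38 + 39\right) + 5\right)\right)^{2} = \left(32 + \left(1 + 5\right)\right)^{2} = \left(32 + 6\right)^{2} = 38^{2} = 1444$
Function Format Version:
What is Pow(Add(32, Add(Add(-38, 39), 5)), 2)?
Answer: 1444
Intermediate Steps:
Pow(Add(32, Add(Add(-38, 39), 5)), 2) = Pow(Add(32, Add(1, 5)), 2) = Pow(Add(32, 6), 2) = Pow(38, 2) = 1444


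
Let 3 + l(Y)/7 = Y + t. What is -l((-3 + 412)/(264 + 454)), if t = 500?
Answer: -2500785/718 ≈ -3483.0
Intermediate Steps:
l(Y) = 3479 + 7*Y (l(Y) = -21 + 7*(Y + 500) = -21 + 7*(500 + Y) = -21 + (3500 + 7*Y) = 3479 + 7*Y)
-l((-3 + 412)/(264 + 454)) = -(3479 + 7*((-3 + 412)/(264 + 454))) = -(3479 + 7*(409/718)) = -(3479 + 2863/718) = -1*2500785/718 = -2500785/718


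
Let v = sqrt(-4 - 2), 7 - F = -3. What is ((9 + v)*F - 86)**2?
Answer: -584 + 80*I*sqrt(6) ≈ -584.0 + 195.96*I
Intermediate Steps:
F = 10 (F = 7 - 1*(-3) = 7 + 3 = 10)
v = I*sqrt(6) (v = sqrt(-6) = I*sqrt(6) ≈ 2.4495*I)
((9 + v)*F - 86)**2 = ((9 + I*sqrt(6))*10 - 86)**2 = ((90 + 10*I*sqrt(6)) - 86)**2 = (4 + 10*I*sqrt(6))**2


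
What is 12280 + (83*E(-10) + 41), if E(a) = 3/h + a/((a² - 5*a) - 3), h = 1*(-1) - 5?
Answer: 3608513/294 ≈ 12274.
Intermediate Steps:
h = -6 (h = -1 - 5 = -6)
E(a) = -½ + a/(-3 + a² - 5*a) (E(a) = 3/(-6) + a/((a² - 5*a) - 3) = 3*(-⅙) + a/(-3 + a² - 5*a) = -½ + a/(-3 + a² - 5*a))
12280 + (83*E(-10) + 41) = 12280 + (83*((-3 + (-10)² - 7*(-10))/(2*(3 - 1*(-10)² + 5*(-10)))) + 41) = 12280 + (83*((-3 + 100 + 70)/(2*(3 - 1*100 - 50))) + 41) = 12280 + (83*((½)*167/(3 - 100 - 50)) + 41) = 12280 + (83*((½)*167/(-147)) + 41) = 12280 + (83*((½)*(-1/147)*167) + 41) = 12280 + (83*(-167/294) + 41) = 12280 + (-13861/294 + 41) = 12280 - 1807/294 = 3608513/294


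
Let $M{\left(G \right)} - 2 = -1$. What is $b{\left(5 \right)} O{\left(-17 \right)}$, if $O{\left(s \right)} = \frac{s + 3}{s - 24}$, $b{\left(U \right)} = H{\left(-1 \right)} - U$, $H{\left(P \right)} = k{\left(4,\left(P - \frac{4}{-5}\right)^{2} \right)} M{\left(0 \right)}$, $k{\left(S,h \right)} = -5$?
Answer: $- \frac{140}{41} \approx -3.4146$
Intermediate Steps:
$M{\left(G \right)} = 1$ ($M{\left(G \right)} = 2 - 1 = 1$)
$H{\left(P \right)} = -5$ ($H{\left(P \right)} = \left(-5\right) 1 = -5$)
$b{\left(U \right)} = -5 - U$
$O{\left(s \right)} = \frac{3 + s}{-24 + s}$
$b{\left(5 \right)} O{\left(-17 \right)} = \left(-5 - 5\right) \frac{3 - 17}{-24 - 17} = \left(-5 - 5\right) \frac{1}{-41} \left(-14\right) = - 10 \left(\left(- \frac{1}{41}\right) \left(-14\right)\right) = \left(-10\right) \frac{14}{41} = - \frac{140}{41}$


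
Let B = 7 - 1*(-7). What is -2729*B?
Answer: -38206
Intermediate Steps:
B = 14 (B = 7 + 7 = 14)
-2729*B = -2729*14 = -38206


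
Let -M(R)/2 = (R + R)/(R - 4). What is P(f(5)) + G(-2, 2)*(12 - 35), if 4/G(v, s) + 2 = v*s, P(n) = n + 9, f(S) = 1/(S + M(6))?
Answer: 508/21 ≈ 24.190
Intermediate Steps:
M(R) = -4*R/(-4 + R) (M(R) = -2*(R + R)/(R - 4) = -2*2*R/(-4 + R) = -4*R/(-4 + R))
f(S) = 1/(-12 + S) (f(S) = 1/(S - 4*6/(-4 + 6)) = 1/(S - 4*6/2) = 1/(S - 4*6*½) = 1/(S - 12) = 1/(-12 + S))
P(n) = 9 + n
G(v, s) = 4/(-2 + s*v) (G(v, s) = 4/(-2 + v*s) = 4/(-2 + s*v))
P(f(5)) + G(-2, 2)*(12 - 35) = (9 + 1/(-12 + 5)) + (4/(-2 + 2*(-2)))*(12 - 35) = (9 + 1/(-7)) + (4/(-2 - 4))*(-23) = (9 - ⅐) + (4/(-6))*(-23) = 62/7 + (4*(-⅙))*(-23) = 62/7 - ⅔*(-23) = 62/7 + 46/3 = 508/21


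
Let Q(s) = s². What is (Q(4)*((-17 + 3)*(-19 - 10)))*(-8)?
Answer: -51968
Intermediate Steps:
(Q(4)*((-17 + 3)*(-19 - 10)))*(-8) = (4²*((-17 + 3)*(-19 - 10)))*(-8) = (16*(-14*(-29)))*(-8) = (16*406)*(-8) = 6496*(-8) = -51968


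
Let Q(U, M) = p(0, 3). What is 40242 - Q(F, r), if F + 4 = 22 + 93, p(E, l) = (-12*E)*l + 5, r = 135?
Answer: 40237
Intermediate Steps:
p(E, l) = 5 - 12*E*l (p(E, l) = -12*E*l + 5 = 5 - 12*E*l)
F = 111 (F = -4 + (22 + 93) = -4 + 115 = 111)
Q(U, M) = 5 (Q(U, M) = 5 - 12*0*3 = 5 + 0 = 5)
40242 - Q(F, r) = 40242 - 1*5 = 40242 - 5 = 40237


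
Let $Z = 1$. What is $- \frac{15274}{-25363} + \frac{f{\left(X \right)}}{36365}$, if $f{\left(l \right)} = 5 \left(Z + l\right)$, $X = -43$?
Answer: $\frac{15717508}{26352157} \approx 0.59644$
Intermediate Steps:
$f{\left(l \right)} = 5 + 5 l$ ($f{\left(l \right)} = 5 \left(1 + l\right) = 5 + 5 l$)
$- \frac{15274}{-25363} + \frac{f{\left(X \right)}}{36365} = - \frac{15274}{-25363} + \frac{5 + 5 \left(-43\right)}{36365} = \left(-15274\right) \left(- \frac{1}{25363}\right) + \left(5 - 215\right) \frac{1}{36365} = \frac{15274}{25363} - \frac{6}{1039} = \frac{15717508}{26352157}$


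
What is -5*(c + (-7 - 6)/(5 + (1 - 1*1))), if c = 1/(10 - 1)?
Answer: 112/9 ≈ 12.444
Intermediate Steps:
c = ⅑ (c = 1/9 = ⅑ ≈ 0.11111)
-5*(c + (-7 - 6)/(5 + (1 - 1*1))) = -5*(⅑ + (-7 - 6)/(5 + (1 - 1*1))) = -5*(⅑ - 13/(5 + (1 - 1))) = -5*(⅑ - 13/(5 + 0)) = -5*(⅑ - 13/5) = -5*(-112/45) = 112/9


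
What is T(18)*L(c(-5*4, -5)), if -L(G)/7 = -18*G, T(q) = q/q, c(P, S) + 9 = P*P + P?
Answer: 46746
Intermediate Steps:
c(P, S) = -9 + P + P**2 (c(P, S) = -9 + (P*P + P) = -9 + (P**2 + P) = -9 + (P + P**2) = -9 + P + P**2)
T(q) = 1
L(G) = 126*G (L(G) = -(-126)*G = 126*G)
T(18)*L(c(-5*4, -5)) = 1*(126*(-9 - 5*4 + (-5*4)**2)) = 1*(126*(-9 - 20 + (-20)**2)) = 1*(126*(-9 - 20 + 400)) = 1*(126*371) = 1*46746 = 46746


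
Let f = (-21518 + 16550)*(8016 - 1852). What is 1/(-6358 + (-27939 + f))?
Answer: -1/30657049 ≈ -3.2619e-8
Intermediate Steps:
f = -30622752 (f = -4968*6164 = -30622752)
1/(-6358 + (-27939 + f)) = 1/(-6358 + (-27939 - 30622752)) = 1/(-6358 - 30650691) = 1/(-30657049) = -1/30657049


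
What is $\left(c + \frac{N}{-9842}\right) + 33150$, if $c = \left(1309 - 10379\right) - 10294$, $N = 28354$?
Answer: $\frac{67826729}{4921} \approx 13783.0$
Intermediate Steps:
$c = -19364$ ($c = -9070 - 10294 = -19364$)
$\left(c + \frac{N}{-9842}\right) + 33150 = \left(-19364 + \frac{28354}{-9842}\right) + 33150 = \left(-19364 + 28354 \left(- \frac{1}{9842}\right)\right) + 33150 = \left(-19364 - \frac{14177}{4921}\right) + 33150 = - \frac{95304421}{4921} + 33150 = \frac{67826729}{4921}$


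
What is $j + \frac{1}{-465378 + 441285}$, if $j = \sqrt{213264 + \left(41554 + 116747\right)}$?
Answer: $- \frac{1}{24093} + 3 \sqrt{41285} \approx 609.56$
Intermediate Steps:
$j = 3 \sqrt{41285}$ ($j = \sqrt{213264 + 158301} = \sqrt{371565} = 3 \sqrt{41285} \approx 609.56$)
$j + \frac{1}{-465378 + 441285} = 3 \sqrt{41285} + \frac{1}{-465378 + 441285} = 3 \sqrt{41285} + \frac{1}{-24093} = 3 \sqrt{41285} - \frac{1}{24093} = - \frac{1}{24093} + 3 \sqrt{41285}$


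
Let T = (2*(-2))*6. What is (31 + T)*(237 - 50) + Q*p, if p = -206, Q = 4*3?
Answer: -1163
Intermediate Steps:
Q = 12
T = -24 (T = -4*6 = -24)
(31 + T)*(237 - 50) + Q*p = (31 - 24)*(237 - 50) + 12*(-206) = 7*187 - 2472 = 1309 - 2472 = -1163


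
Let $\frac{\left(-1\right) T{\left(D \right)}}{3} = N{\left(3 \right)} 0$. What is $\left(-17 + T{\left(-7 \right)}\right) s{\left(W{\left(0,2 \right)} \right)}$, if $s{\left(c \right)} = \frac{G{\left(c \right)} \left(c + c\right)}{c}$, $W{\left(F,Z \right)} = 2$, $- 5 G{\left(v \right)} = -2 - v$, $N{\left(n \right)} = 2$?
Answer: $- \frac{136}{5} \approx -27.2$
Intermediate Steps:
$G{\left(v \right)} = \frac{2}{5} + \frac{v}{5}$ ($G{\left(v \right)} = - \frac{-2 - v}{5} = \frac{2}{5} + \frac{v}{5}$)
$T{\left(D \right)} = 0$ ($T{\left(D \right)} = - 3 \cdot 2 \cdot 0 = \left(-3\right) 0 = 0$)
$s{\left(c \right)} = \frac{4}{5} + \frac{2 c}{5}$ ($s{\left(c \right)} = \frac{\left(\frac{2}{5} + \frac{c}{5}\right) \left(c + c\right)}{c} = \frac{\left(\frac{2}{5} + \frac{c}{5}\right) 2 c}{c} = \frac{2 c \left(\frac{2}{5} + \frac{c}{5}\right)}{c} = \frac{4}{5} + \frac{2 c}{5}$)
$\left(-17 + T{\left(-7 \right)}\right) s{\left(W{\left(0,2 \right)} \right)} = \left(-17 + 0\right) \left(\frac{4}{5} + \frac{2}{5} \cdot 2\right) = - 17 \left(\frac{4}{5} + \frac{4}{5}\right) = \left(-17\right) \frac{8}{5} = - \frac{136}{5}$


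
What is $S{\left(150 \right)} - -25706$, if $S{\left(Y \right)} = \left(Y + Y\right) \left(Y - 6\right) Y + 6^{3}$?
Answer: $6505922$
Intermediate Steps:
$S{\left(Y \right)} = 216 + 2 Y^{2} \left(-6 + Y\right)$ ($S{\left(Y \right)} = 2 Y \left(-6 + Y\right) Y + 216 = 2 Y^{2} \left(-6 + Y\right) + 216 = 216 + 2 Y^{2} \left(-6 + Y\right)$)
$S{\left(150 \right)} - -25706 = \left(216 - 12 \cdot 150^{2} + 2 \cdot 150^{3}\right) - -25706 = \left(216 - 270000 + 2 \cdot 3375000\right) + 25706 = \left(216 - 270000 + 6750000\right) + 25706 = 6480216 + 25706 = 6505922$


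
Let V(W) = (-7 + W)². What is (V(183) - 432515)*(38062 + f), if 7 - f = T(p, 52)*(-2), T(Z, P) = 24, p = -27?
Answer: -15305462063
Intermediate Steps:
f = 55 (f = 7 - 24*(-2) = 7 - 1*(-48) = 7 + 48 = 55)
(V(183) - 432515)*(38062 + f) = ((-7 + 183)² - 432515)*(38062 + 55) = (176² - 432515)*38117 = (30976 - 432515)*38117 = -401539*38117 = -15305462063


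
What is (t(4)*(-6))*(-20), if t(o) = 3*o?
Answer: 1440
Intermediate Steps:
(t(4)*(-6))*(-20) = ((3*4)*(-6))*(-20) = (12*(-6))*(-20) = -72*(-20) = 1440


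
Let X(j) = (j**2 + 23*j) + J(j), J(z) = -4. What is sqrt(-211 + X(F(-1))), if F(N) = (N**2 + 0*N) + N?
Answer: I*sqrt(215) ≈ 14.663*I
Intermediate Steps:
F(N) = N + N**2 (F(N) = (N**2 + 0) + N = N**2 + N = N + N**2)
X(j) = -4 + j**2 + 23*j (X(j) = (j**2 + 23*j) - 4 = -4 + j**2 + 23*j)
sqrt(-211 + X(F(-1))) = sqrt(-211 + (-4 + (-(1 - 1))**2 + 23*(-(1 - 1)))) = sqrt(-211 + (-4 + (-1*0)**2 + 23*(-1*0))) = sqrt(-211 + (-4 + 0**2 + 23*0)) = sqrt(-211 + (-4 + 0 + 0)) = sqrt(-211 - 4) = sqrt(-215) = I*sqrt(215)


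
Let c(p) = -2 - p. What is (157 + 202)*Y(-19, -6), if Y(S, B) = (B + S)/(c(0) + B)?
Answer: 8975/8 ≈ 1121.9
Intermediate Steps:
Y(S, B) = (B + S)/(-2 + B) (Y(S, B) = (B + S)/((-2 - 1*0) + B) = (B + S)/((-2 + 0) + B) = (B + S)/(-2 + B))
(157 + 202)*Y(-19, -6) = (157 + 202)*((-6 - 19)/(-2 - 6)) = 359*(-25/(-8)) = 359*(-1/8*(-25)) = 359*(25/8) = 8975/8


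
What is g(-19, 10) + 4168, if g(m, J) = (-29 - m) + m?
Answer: 4139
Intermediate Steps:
g(m, J) = -29
g(-19, 10) + 4168 = -29 + 4168 = 4139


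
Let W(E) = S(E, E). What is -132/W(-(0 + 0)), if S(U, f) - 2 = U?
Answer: -66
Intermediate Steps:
S(U, f) = 2 + U
W(E) = 2 + E
-132/W(-(0 + 0)) = -132/(2 - (0 + 0)) = -132/(2 - 1*0) = -132/(2 + 0) = -132/2 = -132*1/2 = -66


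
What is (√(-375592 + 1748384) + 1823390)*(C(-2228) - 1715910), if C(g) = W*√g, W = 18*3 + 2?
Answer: -28*(122565 - 8*I*√557)*(911695 + √343198) ≈ -3.1308e+12 + 4.8229e+9*I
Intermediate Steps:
W = 56 (W = 54 + 2 = 56)
C(g) = 56*√g
(√(-375592 + 1748384) + 1823390)*(C(-2228) - 1715910) = (√(-375592 + 1748384) + 1823390)*(56*√(-2228) - 1715910) = (√1372792 + 1823390)*(56*(2*I*√557) - 1715910) = (2*√343198 + 1823390)*(112*I*√557 - 1715910) = (1823390 + 2*√343198)*(-1715910 + 112*I*√557) = (-1715910 + 112*I*√557)*(1823390 + 2*√343198)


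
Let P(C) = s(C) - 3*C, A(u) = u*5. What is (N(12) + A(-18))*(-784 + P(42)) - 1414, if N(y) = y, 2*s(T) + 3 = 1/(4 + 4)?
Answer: 557425/8 ≈ 69678.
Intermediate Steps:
s(T) = -23/16 (s(T) = -3/2 + 1/(2*(4 + 4)) = -3/2 + (½)/8 = -3/2 + (½)*(⅛) = -3/2 + 1/16 = -23/16)
A(u) = 5*u
P(C) = -23/16 - 3*C
(N(12) + A(-18))*(-784 + P(42)) - 1414 = (12 + 5*(-18))*(-784 + (-23/16 - 3*42)) - 1414 = (12 - 90)*(-784 + (-23/16 - 126)) - 1414 = -78*(-784 - 2039/16) - 1414 = -78*(-14583/16) - 1414 = 568737/8 - 1414 = 557425/8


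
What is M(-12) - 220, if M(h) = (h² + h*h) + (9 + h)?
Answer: 65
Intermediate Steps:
M(h) = 9 + h + 2*h² (M(h) = (h² + h²) + (9 + h) = 2*h² + (9 + h) = 9 + h + 2*h²)
M(-12) - 220 = (9 - 12 + 2*(-12)²) - 220 = (9 - 12 + 2*144) - 220 = (9 - 12 + 288) - 220 = 285 - 220 = 65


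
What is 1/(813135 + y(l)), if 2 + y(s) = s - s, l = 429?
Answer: 1/813133 ≈ 1.2298e-6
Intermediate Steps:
y(s) = -2 (y(s) = -2 + (s - s) = -2 + 0 = -2)
1/(813135 + y(l)) = 1/(813135 - 2) = 1/813133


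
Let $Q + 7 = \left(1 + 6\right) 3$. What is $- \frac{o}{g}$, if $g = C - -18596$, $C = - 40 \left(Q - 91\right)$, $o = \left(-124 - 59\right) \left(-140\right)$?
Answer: $- \frac{6405}{5419} \approx -1.182$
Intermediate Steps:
$Q = 14$ ($Q = -7 + \left(1 + 6\right) 3 = -7 + 7 \cdot 3 = -7 + 21 = 14$)
$o = 25620$ ($o = \left(-183\right) \left(-140\right) = 25620$)
$C = 3080$ ($C = - 40 \left(14 - 91\right) = \left(-40\right) \left(-77\right) = 3080$)
$g = 21676$ ($g = 3080 - -18596 = 3080 + 18596 = 21676$)
$- \frac{o}{g} = - \frac{25620}{21676} = \left(-1\right) \frac{6405}{5419} = - \frac{6405}{5419}$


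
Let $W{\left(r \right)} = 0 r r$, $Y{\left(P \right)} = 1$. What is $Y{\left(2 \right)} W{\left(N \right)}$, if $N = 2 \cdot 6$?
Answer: $0$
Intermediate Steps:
$N = 12$
$W{\left(r \right)} = 0$ ($W{\left(r \right)} = 0 r = 0$)
$Y{\left(2 \right)} W{\left(N \right)} = 1 \cdot 0 = 0$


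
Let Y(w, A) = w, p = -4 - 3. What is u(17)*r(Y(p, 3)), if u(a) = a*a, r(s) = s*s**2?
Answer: -99127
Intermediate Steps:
p = -7
r(s) = s**3
u(a) = a**2
u(17)*r(Y(p, 3)) = 17**2*(-7)**3 = 289*(-343) = -99127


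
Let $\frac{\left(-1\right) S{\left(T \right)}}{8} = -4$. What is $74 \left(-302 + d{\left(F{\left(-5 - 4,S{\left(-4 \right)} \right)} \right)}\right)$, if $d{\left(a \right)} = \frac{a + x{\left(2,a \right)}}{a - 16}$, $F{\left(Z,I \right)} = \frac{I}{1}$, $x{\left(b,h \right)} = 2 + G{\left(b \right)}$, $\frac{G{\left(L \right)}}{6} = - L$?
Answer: $- \frac{88985}{4} \approx -22246.0$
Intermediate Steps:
$S{\left(T \right)} = 32$ ($S{\left(T \right)} = \left(-8\right) \left(-4\right) = 32$)
$G{\left(L \right)} = - 6 L$ ($G{\left(L \right)} = 6 \left(- L\right) = - 6 L$)
$x{\left(b,h \right)} = 2 - 6 b$
$F{\left(Z,I \right)} = I$ ($F{\left(Z,I \right)} = I 1 = I$)
$d{\left(a \right)} = \frac{-10 + a}{-16 + a}$ ($d{\left(a \right)} = \frac{a + \left(2 - 12\right)}{a - 16} = \frac{a + \left(2 - 12\right)}{-16 + a} = \frac{a - 10}{-16 + a} = \frac{-10 + a}{-16 + a}$)
$74 \left(-302 + d{\left(F{\left(-5 - 4,S{\left(-4 \right)} \right)} \right)}\right) = 74 \left(-302 + \frac{-10 + 32}{-16 + 32}\right) = 74 \left(-302 + \frac{1}{16} \cdot 22\right) = 74 \left(-302 + \frac{11}{8}\right) = 74 \left(- \frac{2405}{8}\right) = - \frac{88985}{4}$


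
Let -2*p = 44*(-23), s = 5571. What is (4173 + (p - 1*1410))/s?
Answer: 3269/5571 ≈ 0.58679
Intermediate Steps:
p = 506 (p = -22*(-23) = -1/2*(-1012) = 506)
(4173 + (p - 1*1410))/s = (4173 + (506 - 1*1410))/5571 = (4173 + (506 - 1410))*(1/5571) = (4173 - 904)*(1/5571) = 3269*(1/5571) = 3269/5571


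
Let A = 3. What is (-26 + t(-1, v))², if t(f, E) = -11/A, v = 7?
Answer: 7921/9 ≈ 880.11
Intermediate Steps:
t(f, E) = -11/3
(-26 + t(-1, v))² = (-26 - 11/3)² = (-89/3)² = 7921/9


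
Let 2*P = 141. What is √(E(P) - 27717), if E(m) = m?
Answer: I*√110586/2 ≈ 166.27*I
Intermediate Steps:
P = 141/2 (P = (½)*141 = 141/2 ≈ 70.500)
√(E(P) - 27717) = √(141/2 - 27717) = √(-55293/2) = I*√110586/2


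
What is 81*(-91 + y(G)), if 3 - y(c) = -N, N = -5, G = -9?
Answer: -7533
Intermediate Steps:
y(c) = -2 (y(c) = 3 - (-1)*(-5) = 3 - 1*5 = 3 - 5 = -2)
81*(-91 + y(G)) = 81*(-91 - 2) = 81*(-93) = -7533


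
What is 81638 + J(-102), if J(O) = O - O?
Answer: 81638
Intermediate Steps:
J(O) = 0
81638 + J(-102) = 81638 + 0 = 81638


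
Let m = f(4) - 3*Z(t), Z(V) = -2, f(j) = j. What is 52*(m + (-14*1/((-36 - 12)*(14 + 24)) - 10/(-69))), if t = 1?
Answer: 922831/1748 ≈ 527.94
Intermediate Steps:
m = 10 (m = 4 - 3*(-2) = 4 + 6 = 10)
52*(m + (-14*1/((-36 - 12)*(14 + 24)) - 10/(-69))) = 52*(10 + (-14*1/((-36 - 12)*(14 + 24)) - 10/(-69))) = 52*(10 + (-14/((-48*38)) - 10*(-1/69))) = 52*(10 + (-14/(-1824) + 10/69)) = 52*(10 + (-14*(-1/1824) + 10/69)) = 52*(10 + (7/912 + 10/69)) = 52*(10 + 1067/6992) = 52*(70987/6992) = 922831/1748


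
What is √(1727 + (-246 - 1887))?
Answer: I*√406 ≈ 20.149*I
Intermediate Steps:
√(1727 + (-246 - 1887)) = √(1727 - 2133) = √(-406) = I*√406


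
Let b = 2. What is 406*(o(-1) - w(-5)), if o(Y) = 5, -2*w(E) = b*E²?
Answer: 12180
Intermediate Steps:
w(E) = -E²
406*(o(-1) - w(-5)) = 406*(5 - (-1)*(-5)²) = 406*(5 - (-1)*25) = 406*(5 - 1*(-25)) = 406*(5 + 25) = 406*30 = 12180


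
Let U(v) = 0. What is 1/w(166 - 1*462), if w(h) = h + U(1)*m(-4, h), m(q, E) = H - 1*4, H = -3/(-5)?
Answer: -1/296 ≈ -0.0033784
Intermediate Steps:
H = ⅗ (H = -3*(-⅕) = ⅗ ≈ 0.60000)
m(q, E) = -17/5 (m(q, E) = ⅗ - 1*4 = ⅗ - 4 = -17/5)
w(h) = h (w(h) = h + 0*(-17/5) = h + 0 = h)
1/w(166 - 1*462) = 1/(166 - 1*462) = 1/(166 - 462) = 1/(-296) = -1/296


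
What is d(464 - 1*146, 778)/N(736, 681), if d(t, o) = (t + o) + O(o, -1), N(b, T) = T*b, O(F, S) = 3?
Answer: 1099/501216 ≈ 0.0021927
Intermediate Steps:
d(t, o) = 3 + o + t (d(t, o) = (t + o) + 3 = (o + t) + 3 = 3 + o + t)
d(464 - 1*146, 778)/N(736, 681) = (3 + 778 + (464 - 1*146))/((681*736)) = (3 + 778 + (464 - 146))/501216 = (3 + 778 + 318)*(1/501216) = 1099*(1/501216) = 1099/501216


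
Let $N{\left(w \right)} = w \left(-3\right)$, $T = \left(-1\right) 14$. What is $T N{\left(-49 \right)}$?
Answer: $-2058$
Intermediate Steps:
$T = -14$
$N{\left(w \right)} = - 3 w$
$T N{\left(-49 \right)} = - 14 \left(\left(-3\right) \left(-49\right)\right) = \left(-14\right) 147 = -2058$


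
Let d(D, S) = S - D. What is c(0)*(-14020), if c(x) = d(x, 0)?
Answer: 0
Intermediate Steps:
c(x) = -x (c(x) = 0 - x = -x)
c(0)*(-14020) = -1*0*(-14020) = 0*(-14020) = 0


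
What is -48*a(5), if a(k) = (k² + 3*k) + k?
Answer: -2160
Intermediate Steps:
a(k) = k² + 4*k
-48*a(5) = -240*(4 + 5) = -240*9 = -48*45 = -2160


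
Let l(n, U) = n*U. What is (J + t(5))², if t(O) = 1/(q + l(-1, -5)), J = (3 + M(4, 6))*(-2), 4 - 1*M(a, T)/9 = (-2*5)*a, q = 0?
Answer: 15912121/25 ≈ 6.3649e+5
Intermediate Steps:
l(n, U) = U*n
M(a, T) = 36 + 90*a (M(a, T) = 36 - 9*(-2*5)*a = 36 - (-90)*a = 36 + 90*a)
J = -798 (J = (3 + (36 + 90*4))*(-2) = (3 + (36 + 360))*(-2) = (3 + 396)*(-2) = 399*(-2) = -798)
t(O) = ⅕ (t(O) = 1/(0 - 5*(-1)) = 1/(0 + 5) = 1/5 = ⅕)
(J + t(5))² = (-798 + ⅕)² = (-3989/5)² = 15912121/25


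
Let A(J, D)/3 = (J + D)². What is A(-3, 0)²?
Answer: 729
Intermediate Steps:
A(J, D) = 3*(D + J)² (A(J, D) = 3*(J + D)² = 3*(D + J)²)
A(-3, 0)² = (3*(0 - 3)²)² = (3*(-3)²)² = (3*9)² = 27² = 729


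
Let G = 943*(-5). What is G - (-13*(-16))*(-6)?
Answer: -3467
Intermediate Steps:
G = -4715
G - (-13*(-16))*(-6) = -4715 - (-13*(-16))*(-6) = -4715 - 208*(-6) = -4715 - 1*(-1248) = -4715 + 1248 = -3467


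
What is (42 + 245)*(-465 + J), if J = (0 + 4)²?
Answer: -128863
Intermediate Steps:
J = 16 (J = 4² = 16)
(42 + 245)*(-465 + J) = (42 + 245)*(-465 + 16) = 287*(-449) = -128863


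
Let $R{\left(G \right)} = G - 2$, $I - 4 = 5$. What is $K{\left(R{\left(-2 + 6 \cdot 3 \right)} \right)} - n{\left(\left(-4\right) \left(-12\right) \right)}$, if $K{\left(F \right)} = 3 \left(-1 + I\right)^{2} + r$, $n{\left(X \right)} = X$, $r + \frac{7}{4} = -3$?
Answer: $\frac{557}{4} \approx 139.25$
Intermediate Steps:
$r = - \frac{19}{4}$ ($r = - \frac{7}{4} - 3 = - \frac{19}{4} \approx -4.75$)
$I = 9$ ($I = 4 + 5 = 9$)
$R{\left(G \right)} = -2 + G$ ($R{\left(G \right)} = G - 2 = -2 + G$)
$K{\left(F \right)} = \frac{749}{4}$ ($K{\left(F \right)} = 3 \left(-1 + 9\right)^{2} - \frac{19}{4} = 3 \cdot 8^{2} - \frac{19}{4} = 3 \cdot 64 - \frac{19}{4} = 192 - \frac{19}{4} = \frac{749}{4}$)
$K{\left(R{\left(-2 + 6 \cdot 3 \right)} \right)} - n{\left(\left(-4\right) \left(-12\right) \right)} = \frac{749}{4} - \left(-4\right) \left(-12\right) = \frac{749}{4} - 48 = \frac{557}{4}$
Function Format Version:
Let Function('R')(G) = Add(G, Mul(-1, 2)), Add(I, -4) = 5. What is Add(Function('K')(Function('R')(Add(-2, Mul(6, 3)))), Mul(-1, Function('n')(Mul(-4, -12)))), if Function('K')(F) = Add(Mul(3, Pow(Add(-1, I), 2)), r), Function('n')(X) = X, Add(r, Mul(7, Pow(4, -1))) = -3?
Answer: Rational(557, 4) ≈ 139.25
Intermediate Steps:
r = Rational(-19, 4) (r = Add(Rational(-7, 4), -3) = Rational(-19, 4) ≈ -4.7500)
I = 9 (I = Add(4, 5) = 9)
Function('R')(G) = Add(-2, G) (Function('R')(G) = Add(G, -2) = Add(-2, G))
Function('K')(F) = Rational(749, 4) (Function('K')(F) = Add(Mul(3, Pow(Add(-1, 9), 2)), Rational(-19, 4)) = Add(Mul(3, Pow(8, 2)), Rational(-19, 4)) = Add(Mul(3, 64), Rational(-19, 4)) = Add(192, Rational(-19, 4)) = Rational(749, 4))
Add(Function('K')(Function('R')(Add(-2, Mul(6, 3)))), Mul(-1, Function('n')(Mul(-4, -12)))) = Add(Rational(749, 4), Mul(-1, Mul(-4, -12))) = Add(Rational(749, 4), Mul(-1, 48)) = Add(Rational(749, 4), -48) = Rational(557, 4)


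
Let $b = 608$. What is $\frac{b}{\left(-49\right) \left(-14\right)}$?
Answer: $\frac{304}{343} \approx 0.8863$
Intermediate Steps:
$\frac{b}{\left(-49\right) \left(-14\right)} = \frac{608}{\left(-49\right) \left(-14\right)} = \frac{608}{686} = 608 \cdot \frac{1}{686} = \frac{304}{343}$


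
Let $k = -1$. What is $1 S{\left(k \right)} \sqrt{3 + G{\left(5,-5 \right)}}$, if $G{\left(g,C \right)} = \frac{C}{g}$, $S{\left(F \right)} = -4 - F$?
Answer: $- 3 \sqrt{2} \approx -4.2426$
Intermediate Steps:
$1 S{\left(k \right)} \sqrt{3 + G{\left(5,-5 \right)}} = 1 \left(-4 - -1\right) \sqrt{3 - \frac{5}{5}} = 1 \left(-4 + 1\right) \sqrt{3 - 1} = 1 \left(-3\right) \sqrt{3 - 1} = - 3 \sqrt{2}$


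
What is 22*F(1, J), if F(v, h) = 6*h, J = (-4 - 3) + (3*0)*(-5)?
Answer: -924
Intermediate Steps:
J = -7 (J = -7 + 0*(-5) = -7 + 0 = -7)
22*F(1, J) = 22*(6*(-7)) = 22*(-42) = -924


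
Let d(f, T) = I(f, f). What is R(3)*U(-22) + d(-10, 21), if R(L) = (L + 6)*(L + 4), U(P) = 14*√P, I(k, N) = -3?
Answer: -3 + 882*I*√22 ≈ -3.0 + 4136.9*I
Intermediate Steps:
d(f, T) = -3
R(L) = (4 + L)*(6 + L) (R(L) = (6 + L)*(4 + L) = (4 + L)*(6 + L))
R(3)*U(-22) + d(-10, 21) = (24 + 3² + 10*3)*(14*√(-22)) - 3 = (24 + 9 + 30)*(14*(I*√22)) - 3 = 63*(14*I*√22) - 3 = 882*I*√22 - 3 = -3 + 882*I*√22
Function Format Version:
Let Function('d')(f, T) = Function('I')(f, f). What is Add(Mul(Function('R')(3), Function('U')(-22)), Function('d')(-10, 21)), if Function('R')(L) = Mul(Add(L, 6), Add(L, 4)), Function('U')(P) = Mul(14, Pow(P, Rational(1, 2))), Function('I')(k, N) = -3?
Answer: Add(-3, Mul(882, I, Pow(22, Rational(1, 2)))) ≈ Add(-3.0000, Mul(4136.9, I))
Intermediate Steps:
Function('d')(f, T) = -3
Function('R')(L) = Mul(Add(4, L), Add(6, L)) (Function('R')(L) = Mul(Add(6, L), Add(4, L)) = Mul(Add(4, L), Add(6, L)))
Add(Mul(Function('R')(3), Function('U')(-22)), Function('d')(-10, 21)) = Add(Mul(Add(24, Pow(3, 2), Mul(10, 3)), Mul(14, Pow(-22, Rational(1, 2)))), -3) = Add(Mul(Add(24, 9, 30), Mul(14, Mul(I, Pow(22, Rational(1, 2))))), -3) = Add(Mul(63, Mul(14, I, Pow(22, Rational(1, 2)))), -3) = Add(Mul(882, I, Pow(22, Rational(1, 2))), -3) = Add(-3, Mul(882, I, Pow(22, Rational(1, 2))))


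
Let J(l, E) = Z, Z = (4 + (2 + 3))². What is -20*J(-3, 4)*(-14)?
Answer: 22680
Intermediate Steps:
Z = 81 (Z = (4 + 5)² = 9² = 81)
J(l, E) = 81
-20*J(-3, 4)*(-14) = -20*81*(-14) = -1620*(-14) = 22680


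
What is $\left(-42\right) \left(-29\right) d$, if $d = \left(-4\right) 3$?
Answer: $-14616$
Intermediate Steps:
$d = -12$
$\left(-42\right) \left(-29\right) d = \left(-42\right) \left(-29\right) \left(-12\right) = 1218 \left(-12\right) = -14616$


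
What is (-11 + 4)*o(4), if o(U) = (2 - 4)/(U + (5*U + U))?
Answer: ½ ≈ 0.50000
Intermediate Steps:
o(U) = -2/(7*U) (o(U) = -2/(U + 6*U) = -2*1/(7*U) = -2/(7*U))
(-11 + 4)*o(4) = (-11 + 4)*(-2/7/4) = -(-2)/4 = -7*(-1/14) = ½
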